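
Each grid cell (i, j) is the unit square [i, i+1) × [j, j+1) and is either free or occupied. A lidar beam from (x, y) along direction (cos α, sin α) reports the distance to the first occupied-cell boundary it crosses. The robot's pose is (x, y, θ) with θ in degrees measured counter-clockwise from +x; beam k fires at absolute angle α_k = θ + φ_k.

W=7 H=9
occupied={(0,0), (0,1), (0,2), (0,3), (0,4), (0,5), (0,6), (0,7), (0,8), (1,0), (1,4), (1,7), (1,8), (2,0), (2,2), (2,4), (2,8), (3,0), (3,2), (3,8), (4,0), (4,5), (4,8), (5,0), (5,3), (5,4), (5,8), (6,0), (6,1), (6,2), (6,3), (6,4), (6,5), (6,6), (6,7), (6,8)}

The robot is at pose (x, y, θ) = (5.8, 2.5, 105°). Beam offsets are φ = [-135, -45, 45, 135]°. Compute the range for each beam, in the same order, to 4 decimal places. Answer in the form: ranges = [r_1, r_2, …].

ranges = [0.2309, 0.4000, 3.2332, 1.7321]

beam 1: φ=-135°, α=330°
  d=(0.8660,-0.5000)  start (5,2)  tX=0.2309 tY=1.0000  stride 1/|dx|=1.1547 1/|dy|=2.0000
    cross x-line → (6,2), t=0.2309 (wall)
  → r_1 = 0.2309
beam 2: φ=-45°, α=60°
  d=(0.5000,0.8660)  start (5,2)  tX=0.4000 tY=0.5774  stride 1/|dx|=2.0000 1/|dy|=1.1547
    cross x-line → (6,2), t=0.4000 (wall)
  → r_2 = 0.4000
beam 3: φ=45°, α=150°
  d=(-0.8660,0.5000)  start (5,2)  tX=0.9238 tY=1.0000  stride 1/|dx|=1.1547 1/|dy|=2.0000
    cross x-line → (4,2), t=0.9238
    cross y-line → (4,3), t=1.0000
    cross x-line → (3,3), t=2.0785
    cross y-line → (3,4), t=3.0000
    cross x-line → (2,4), t=3.2332 (wall)
  → r_3 = 3.2332
beam 4: φ=135°, α=240°
  d=(-0.5000,-0.8660)  start (5,2)  tX=1.6000 tY=0.5774  stride 1/|dx|=2.0000 1/|dy|=1.1547
    cross y-line → (5,1), t=0.5774
    cross x-line → (4,1), t=1.6000
    cross y-line → (4,0), t=1.7321 (wall)
  → r_4 = 1.7321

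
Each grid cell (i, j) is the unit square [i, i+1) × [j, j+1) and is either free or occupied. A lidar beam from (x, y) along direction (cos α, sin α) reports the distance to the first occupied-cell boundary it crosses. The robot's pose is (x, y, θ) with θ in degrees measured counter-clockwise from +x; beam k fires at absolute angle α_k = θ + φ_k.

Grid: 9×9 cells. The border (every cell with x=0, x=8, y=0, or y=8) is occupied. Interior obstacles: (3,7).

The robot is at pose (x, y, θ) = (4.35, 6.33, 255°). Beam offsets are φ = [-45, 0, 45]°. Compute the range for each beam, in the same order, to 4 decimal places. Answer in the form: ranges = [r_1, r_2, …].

ranges = [3.8682, 5.5180, 6.1546]

beam 1: φ=-45°, α=210°
  dir = (cos 210°, sin 210°) = (-0.8660, -0.5000); from cell (4,6)
  next x-line at t=0.4041, next y-line at t=0.6600; Δt_x=1.1547, Δt_y=2.0000
    x: enter (3,6) at t=0.4041
    y: enter (3,5) at t=0.6600
    x: enter (2,5) at t=1.5588
    y: enter (2,4) at t=2.6600
    x: enter (1,4) at t=2.7135
    x: enter (0,4) at t=3.8682 ← occupied
  → r_1 = 3.8682
beam 2: φ=0°, α=255°
  dir = (cos 255°, sin 255°) = (-0.2588, -0.9659); from cell (4,6)
  next x-line at t=1.3523, next y-line at t=0.3416; Δt_x=3.8637, Δt_y=1.0353
    y: enter (4,5) at t=0.3416
    x: enter (3,5) at t=1.3523
    y: enter (3,4) at t=1.3769
    y: enter (3,3) at t=2.4122
    y: enter (3,2) at t=3.4475
    y: enter (3,1) at t=4.4827
    x: enter (2,1) at t=5.2160
    y: enter (2,0) at t=5.5180 ← occupied
  → r_2 = 5.5180
beam 3: φ=45°, α=300°
  dir = (cos 300°, sin 300°) = (0.5000, -0.8660); from cell (4,6)
  next x-line at t=1.3000, next y-line at t=0.3811; Δt_x=2.0000, Δt_y=1.1547
    y: enter (4,5) at t=0.3811
    x: enter (5,5) at t=1.3000
    y: enter (5,4) at t=1.5358
    y: enter (5,3) at t=2.6905
    x: enter (6,3) at t=3.3000
    y: enter (6,2) at t=3.8452
    y: enter (6,1) at t=4.9999
    x: enter (7,1) at t=5.3000
    y: enter (7,0) at t=6.1546 ← occupied
  → r_3 = 6.1546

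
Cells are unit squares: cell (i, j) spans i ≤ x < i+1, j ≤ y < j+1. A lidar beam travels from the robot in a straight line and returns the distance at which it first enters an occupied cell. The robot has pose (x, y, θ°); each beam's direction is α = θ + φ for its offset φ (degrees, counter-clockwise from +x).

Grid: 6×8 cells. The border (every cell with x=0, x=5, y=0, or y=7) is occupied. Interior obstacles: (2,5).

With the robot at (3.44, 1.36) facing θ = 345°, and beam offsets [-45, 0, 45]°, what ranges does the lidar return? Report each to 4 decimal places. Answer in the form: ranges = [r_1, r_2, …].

ranges = [0.4157, 1.3909, 1.8013]

beam 1: φ=-45°, α=300°
  direction (0.5000, -0.8660); cell (3,1); t to first gridline: x 1.1200, y 0.4157 (then +2.0000 / +1.1547)
    (3,0) via y @ 0.4157  # hit
  → r_1 = 0.4157
beam 2: φ=0°, α=345°
  direction (0.9659, -0.2588); cell (3,1); t to first gridline: x 0.5798, y 1.3909 (then +1.0353 / +3.8637)
    (4,1) via x @ 0.5798
    (4,0) via y @ 1.3909  # hit
  → r_2 = 1.3909
beam 3: φ=45°, α=30°
  direction (0.8660, 0.5000); cell (3,1); t to first gridline: x 0.6466, y 1.2800 (then +1.1547 / +2.0000)
    (4,1) via x @ 0.6466
    (4,2) via y @ 1.2800
    (5,2) via x @ 1.8013  # hit
  → r_3 = 1.8013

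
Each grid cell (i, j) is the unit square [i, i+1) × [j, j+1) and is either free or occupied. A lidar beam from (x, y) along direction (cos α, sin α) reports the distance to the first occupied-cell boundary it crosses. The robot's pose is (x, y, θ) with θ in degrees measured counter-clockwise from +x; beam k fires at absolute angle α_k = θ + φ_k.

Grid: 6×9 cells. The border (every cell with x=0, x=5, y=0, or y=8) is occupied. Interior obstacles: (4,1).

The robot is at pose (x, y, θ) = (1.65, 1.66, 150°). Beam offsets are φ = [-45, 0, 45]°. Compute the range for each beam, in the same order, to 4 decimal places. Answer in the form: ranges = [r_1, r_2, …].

beam 1: φ=-45°, α=105°
  cosα=-0.2588 sinα=0.9659 | (1,1) | tMaxX 2.5114 tMaxY 0.3520 | tΔX 3.8637 tΔY 1.0353
    t=0.3520 [y] (1,2)
    t=1.3873 [y] (1,3)
    t=2.4225 [y] (1,4)
    t=2.5114 [x] (0,4) — stop
  → r_1 = 2.5114
beam 2: φ=0°, α=150°
  cosα=-0.8660 sinα=0.5000 | (1,1) | tMaxX 0.7506 tMaxY 0.6800 | tΔX 1.1547 tΔY 2.0000
    t=0.6800 [y] (1,2)
    t=0.7506 [x] (0,2) — stop
  → r_2 = 0.7506
beam 3: φ=45°, α=195°
  cosα=-0.9659 sinα=-0.2588 | (1,1) | tMaxX 0.6729 tMaxY 2.5500 | tΔX 1.0353 tΔY 3.8637
    t=0.6729 [x] (0,1) — stop
  → r_3 = 0.6729

ranges = [2.5114, 0.7506, 0.6729]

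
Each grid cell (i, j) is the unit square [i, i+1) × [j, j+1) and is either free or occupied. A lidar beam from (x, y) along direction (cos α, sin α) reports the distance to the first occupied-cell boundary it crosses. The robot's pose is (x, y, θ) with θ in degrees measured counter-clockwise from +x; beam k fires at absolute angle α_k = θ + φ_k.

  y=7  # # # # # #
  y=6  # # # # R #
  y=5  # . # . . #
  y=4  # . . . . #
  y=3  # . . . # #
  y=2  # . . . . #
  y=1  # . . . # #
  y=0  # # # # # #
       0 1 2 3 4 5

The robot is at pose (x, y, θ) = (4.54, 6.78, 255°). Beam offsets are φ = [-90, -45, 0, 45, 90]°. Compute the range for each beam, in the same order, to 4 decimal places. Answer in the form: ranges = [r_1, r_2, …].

beam 1: φ=-90°, α=165°
  cosα=-0.9659 sinα=0.2588 | (4,6) | tMaxX 0.5590 tMaxY 0.8500 | tΔX 1.0353 tΔY 3.8637
    t=0.5590 [x] (3,6) — stop
  → r_1 = 0.5590
beam 2: φ=-45°, α=210°
  cosα=-0.8660 sinα=-0.5000 | (4,6) | tMaxX 0.6235 tMaxY 1.5600 | tΔX 1.1547 tΔY 2.0000
    t=0.6235 [x] (3,6) — stop
  → r_2 = 0.6235
beam 3: φ=0°, α=255°
  cosα=-0.2588 sinα=-0.9659 | (4,6) | tMaxX 2.0864 tMaxY 0.8075 | tΔX 3.8637 tΔY 1.0353
    t=0.8075 [y] (4,5)
    t=1.8428 [y] (4,4)
    t=2.0864 [x] (3,4)
    t=2.8781 [y] (3,3)
    t=3.9133 [y] (3,2)
    t=4.9486 [y] (3,1)
    t=5.9501 [x] (2,1)
    t=5.9839 [y] (2,0) — stop
  → r_3 = 5.9839
beam 4: φ=45°, α=300°
  cosα=0.5000 sinα=-0.8660 | (4,6) | tMaxX 0.9200 tMaxY 0.9007 | tΔX 2.0000 tΔY 1.1547
    t=0.9007 [y] (4,5)
    t=0.9200 [x] (5,5) — stop
  → r_4 = 0.9200
beam 5: φ=90°, α=345°
  cosα=0.9659 sinα=-0.2588 | (4,6) | tMaxX 0.4762 tMaxY 3.0137 | tΔX 1.0353 tΔY 3.8637
    t=0.4762 [x] (5,6) — stop
  → r_5 = 0.4762

ranges = [0.5590, 0.6235, 5.9839, 0.9200, 0.4762]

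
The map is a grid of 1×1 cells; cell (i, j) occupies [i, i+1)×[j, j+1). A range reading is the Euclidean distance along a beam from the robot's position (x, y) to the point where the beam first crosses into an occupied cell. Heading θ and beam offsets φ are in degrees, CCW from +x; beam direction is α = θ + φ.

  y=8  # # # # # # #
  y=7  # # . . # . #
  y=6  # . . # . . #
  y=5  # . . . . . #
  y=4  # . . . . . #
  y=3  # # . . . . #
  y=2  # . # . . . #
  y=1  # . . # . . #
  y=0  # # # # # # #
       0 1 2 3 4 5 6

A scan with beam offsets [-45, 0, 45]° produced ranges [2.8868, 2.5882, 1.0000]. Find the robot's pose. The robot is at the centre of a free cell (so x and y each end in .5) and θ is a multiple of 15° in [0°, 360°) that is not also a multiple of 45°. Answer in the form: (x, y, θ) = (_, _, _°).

(x, y, θ) = (5.5, 3.5, 255°)

The pose lattice has 29·16 = 464 candidates. Test each by forward raycasting.
  (3.5, 3.5, 345°): beam 3 = 2.8868 ≠ 1.0000 ✗
  (5.5, 2.5, 105°): beam 1 = 1.0000 ≠ 2.8868 ✗
  (1.5, 4.5, 15°): beam 1 = 5.1962 ≠ 2.8868 ✗
  (2.5, 4.5, 300°): beam 1 = 1.5529 ≠ 2.8868 ✗
  …
  (5.5, 3.5, 255°): r_1=2.8868, r_2=2.5882, r_3=1.0000 — all match ✓
Only this pose fits every beam.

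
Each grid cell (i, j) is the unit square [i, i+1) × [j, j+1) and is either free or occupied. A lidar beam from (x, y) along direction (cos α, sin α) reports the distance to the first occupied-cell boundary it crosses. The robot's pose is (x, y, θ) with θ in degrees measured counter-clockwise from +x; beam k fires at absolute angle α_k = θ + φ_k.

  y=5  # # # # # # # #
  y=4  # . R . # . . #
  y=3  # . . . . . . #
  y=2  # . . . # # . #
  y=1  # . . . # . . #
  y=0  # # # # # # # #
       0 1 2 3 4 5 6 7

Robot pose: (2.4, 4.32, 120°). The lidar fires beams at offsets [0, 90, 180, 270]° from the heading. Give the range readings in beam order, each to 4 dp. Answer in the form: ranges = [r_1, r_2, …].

ranges = [0.7852, 1.6166, 3.2000, 1.3600]

beam 1: φ=0°, α=120°
  direction (-0.5000, 0.8660); cell (2,4); t to first gridline: x 0.8000, y 0.7852 (then +2.0000 / +1.1547)
    (2,5) via y @ 0.7852  # hit
  → r_1 = 0.7852
beam 2: φ=90°, α=210°
  direction (-0.8660, -0.5000); cell (2,4); t to first gridline: x 0.4619, y 0.6400 (then +1.1547 / +2.0000)
    (1,4) via x @ 0.4619
    (1,3) via y @ 0.6400
    (0,3) via x @ 1.6166  # hit
  → r_2 = 1.6166
beam 3: φ=180°, α=300°
  direction (0.5000, -0.8660); cell (2,4); t to first gridline: x 1.2000, y 0.3695 (then +2.0000 / +1.1547)
    (2,3) via y @ 0.3695
    (3,3) via x @ 1.2000
    (3,2) via y @ 1.5242
    (3,1) via y @ 2.6789
    (4,1) via x @ 3.2000  # hit
  → r_3 = 3.2000
beam 4: φ=270°, α=30°
  direction (0.8660, 0.5000); cell (2,4); t to first gridline: x 0.6928, y 1.3600 (then +1.1547 / +2.0000)
    (3,4) via x @ 0.6928
    (3,5) via y @ 1.3600  # hit
  → r_4 = 1.3600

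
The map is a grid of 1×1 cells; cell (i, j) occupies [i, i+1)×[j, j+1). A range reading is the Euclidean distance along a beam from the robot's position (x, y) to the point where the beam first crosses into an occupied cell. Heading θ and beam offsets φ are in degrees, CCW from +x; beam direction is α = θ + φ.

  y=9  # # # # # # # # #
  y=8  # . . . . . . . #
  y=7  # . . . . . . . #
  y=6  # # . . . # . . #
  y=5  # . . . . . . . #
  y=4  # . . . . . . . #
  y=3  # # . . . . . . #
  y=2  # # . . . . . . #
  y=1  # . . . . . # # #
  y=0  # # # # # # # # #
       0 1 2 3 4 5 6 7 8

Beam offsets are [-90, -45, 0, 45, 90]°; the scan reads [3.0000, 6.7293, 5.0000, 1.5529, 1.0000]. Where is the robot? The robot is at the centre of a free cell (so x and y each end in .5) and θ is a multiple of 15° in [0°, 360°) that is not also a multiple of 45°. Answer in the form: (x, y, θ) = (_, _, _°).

(x, y, θ) = (7.5, 3.5, 210°)

Candidates: 50 free-cell centres × 16 headings = 800 poses. Raycast each; keep the one whose scan matches to 4 dp.
  (3.5, 1.5, 255°): beam 1 = 1.9319 ≠ 3.0000 ✗
  (1.5, 5.5, 300°): beam 1 = 0.5774 ≠ 3.0000 ✗
  (4.5, 2.5, 345°): beam 1 = 1.5529 ≠ 3.0000 ✗
  (3.5, 1.5, 330°): beam 1 = 0.5774 ≠ 3.0000 ✗
  …
  (7.5, 3.5, 210°): r_1=3.0000, r_2=6.7293, r_3=5.0000, r_4=1.5529, r_5=1.0000 — all match ✓
Unique over the lattice → pose = (7.5, 3.5, 210°).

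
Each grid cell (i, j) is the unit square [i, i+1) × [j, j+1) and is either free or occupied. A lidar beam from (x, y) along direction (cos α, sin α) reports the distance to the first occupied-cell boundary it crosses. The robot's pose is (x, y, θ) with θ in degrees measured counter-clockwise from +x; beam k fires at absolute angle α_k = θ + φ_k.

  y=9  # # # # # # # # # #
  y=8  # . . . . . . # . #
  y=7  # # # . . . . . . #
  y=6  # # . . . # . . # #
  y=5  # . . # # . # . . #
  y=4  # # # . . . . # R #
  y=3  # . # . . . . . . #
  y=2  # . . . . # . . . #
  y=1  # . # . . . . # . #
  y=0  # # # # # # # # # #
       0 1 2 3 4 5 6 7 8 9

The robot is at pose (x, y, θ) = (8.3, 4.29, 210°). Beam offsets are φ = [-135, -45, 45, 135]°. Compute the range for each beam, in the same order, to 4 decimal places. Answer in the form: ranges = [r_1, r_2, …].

beam 1: φ=-135°, α=75°
  direction (0.2588, 0.9659); cell (8,4); t to first gridline: x 2.7046, y 0.7350 (then +3.8637 / +1.0353)
    (8,5) via y @ 0.7350
    (8,6) via y @ 1.7703  # hit
  → r_1 = 1.7703
beam 2: φ=-45°, α=165°
  direction (-0.9659, 0.2588); cell (8,4); t to first gridline: x 0.3106, y 2.7432 (then +1.0353 / +3.8637)
    (7,4) via x @ 0.3106  # hit
  → r_2 = 0.3106
beam 3: φ=45°, α=255°
  direction (-0.2588, -0.9659); cell (8,4); t to first gridline: x 1.1591, y 0.3002 (then +3.8637 / +1.0353)
    (8,3) via y @ 0.3002
    (7,3) via x @ 1.1591
    (7,2) via y @ 1.3355
    (7,1) via y @ 2.3708  # hit
  → r_3 = 2.3708
beam 4: φ=135°, α=345°
  direction (0.9659, -0.2588); cell (8,4); t to first gridline: x 0.7247, y 1.1205 (then +1.0353 / +3.8637)
    (9,4) via x @ 0.7247  # hit
  → r_4 = 0.7247

ranges = [1.7703, 0.3106, 2.3708, 0.7247]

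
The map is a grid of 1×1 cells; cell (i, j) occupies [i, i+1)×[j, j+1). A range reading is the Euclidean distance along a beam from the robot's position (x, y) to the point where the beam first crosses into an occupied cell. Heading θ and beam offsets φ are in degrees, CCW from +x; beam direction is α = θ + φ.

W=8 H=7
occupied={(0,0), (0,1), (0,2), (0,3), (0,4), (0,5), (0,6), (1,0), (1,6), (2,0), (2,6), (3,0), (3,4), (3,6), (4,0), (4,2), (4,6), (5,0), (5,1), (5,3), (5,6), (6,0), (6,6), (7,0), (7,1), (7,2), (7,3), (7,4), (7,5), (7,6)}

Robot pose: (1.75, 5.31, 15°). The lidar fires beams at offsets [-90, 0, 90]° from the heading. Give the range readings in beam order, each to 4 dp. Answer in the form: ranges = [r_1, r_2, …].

ranges = [4.4620, 2.6660, 0.7143]

beam 1: φ=-90°, α=285°
  cosα=0.2588 sinα=-0.9659 | (1,5) | tMaxX 0.9659 tMaxY 0.3209 | tΔX 3.8637 tΔY 1.0353
    t=0.3209 [y] (1,4)
    t=0.9659 [x] (2,4)
    t=1.3562 [y] (2,3)
    t=2.3915 [y] (2,2)
    t=3.4268 [y] (2,1)
    t=4.4620 [y] (2,0) — stop
  → r_1 = 4.4620
beam 2: φ=0°, α=15°
  cosα=0.9659 sinα=0.2588 | (1,5) | tMaxX 0.2588 tMaxY 2.6660 | tΔX 1.0353 tΔY 3.8637
    t=0.2588 [x] (2,5)
    t=1.2941 [x] (3,5)
    t=2.3294 [x] (4,5)
    t=2.6660 [y] (4,6) — stop
  → r_2 = 2.6660
beam 3: φ=90°, α=105°
  cosα=-0.2588 sinα=0.9659 | (1,5) | tMaxX 2.8978 tMaxY 0.7143 | tΔX 3.8637 tΔY 1.0353
    t=0.7143 [y] (1,6) — stop
  → r_3 = 0.7143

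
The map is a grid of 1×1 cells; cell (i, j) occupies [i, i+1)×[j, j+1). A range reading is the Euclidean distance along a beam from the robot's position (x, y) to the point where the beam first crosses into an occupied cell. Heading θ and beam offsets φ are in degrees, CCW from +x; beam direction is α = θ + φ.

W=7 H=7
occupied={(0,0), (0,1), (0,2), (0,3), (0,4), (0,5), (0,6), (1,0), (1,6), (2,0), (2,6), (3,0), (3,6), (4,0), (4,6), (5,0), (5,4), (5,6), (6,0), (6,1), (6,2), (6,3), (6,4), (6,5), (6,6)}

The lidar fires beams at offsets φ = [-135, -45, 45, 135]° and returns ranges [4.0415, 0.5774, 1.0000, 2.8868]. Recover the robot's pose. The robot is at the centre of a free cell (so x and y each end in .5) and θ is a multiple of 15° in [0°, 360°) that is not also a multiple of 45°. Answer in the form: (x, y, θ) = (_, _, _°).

The pose lattice has 24·16 = 384 candidates. Test each by forward raycasting.
  (5.5, 1.5, 240°): beam 1 = 4.6587 ≠ 4.0415 ✗
  (3.5, 1.5, 330°): beam 1 = 1.9319 ≠ 4.0415 ✗
  (2.5, 3.5, 300°): beam 1 = 1.5529 ≠ 4.0415 ✗
  (2.5, 4.5, 120°): beam 1 = 3.6235 ≠ 4.0415 ✗
  …
  (4.5, 1.5, 285°): r_1=4.0415, r_2=0.5774, r_3=1.0000, r_4=2.8868 — all match ✓
Unique over the lattice → pose = (4.5, 1.5, 285°).

(x, y, θ) = (4.5, 1.5, 285°)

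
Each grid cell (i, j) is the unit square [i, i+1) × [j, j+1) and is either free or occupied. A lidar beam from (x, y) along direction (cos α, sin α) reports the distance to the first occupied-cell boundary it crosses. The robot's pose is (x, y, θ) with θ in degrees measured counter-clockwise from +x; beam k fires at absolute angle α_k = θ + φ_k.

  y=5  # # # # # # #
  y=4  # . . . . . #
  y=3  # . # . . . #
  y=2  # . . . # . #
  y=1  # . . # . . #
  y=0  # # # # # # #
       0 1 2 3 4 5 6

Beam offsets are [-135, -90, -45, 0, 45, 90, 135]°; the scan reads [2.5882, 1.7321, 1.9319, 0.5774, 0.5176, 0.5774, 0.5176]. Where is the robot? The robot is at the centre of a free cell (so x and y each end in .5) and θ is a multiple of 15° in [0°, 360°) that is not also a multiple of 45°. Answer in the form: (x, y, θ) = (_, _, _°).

Candidates: 17 free-cell centres × 16 headings = 272 poses. Raycast each; keep the one whose scan matches to 4 dp.
  (3.5, 3.5, 240°): beam 1 = 1.5529 ≠ 2.5882 ✗
  (4.5, 1.5, 285°): beam 1 = 0.5774 ≠ 2.5882 ✗
  (3.5, 3.5, 210°): beam 1 = 1.5529 ≠ 2.5882 ✗
  (4.5, 4.5, 75°): beam 1 = 3.0000 ≠ 2.5882 ✗
  …
  (5.5, 4.5, 330°): r_1=2.5882, r_2=1.7321, r_3=1.9319, r_4=0.5774, r_5=0.5176, r_6=0.5774, r_7=0.5176 — all match ✓
Unique over the lattice → pose = (5.5, 4.5, 330°).

(x, y, θ) = (5.5, 4.5, 330°)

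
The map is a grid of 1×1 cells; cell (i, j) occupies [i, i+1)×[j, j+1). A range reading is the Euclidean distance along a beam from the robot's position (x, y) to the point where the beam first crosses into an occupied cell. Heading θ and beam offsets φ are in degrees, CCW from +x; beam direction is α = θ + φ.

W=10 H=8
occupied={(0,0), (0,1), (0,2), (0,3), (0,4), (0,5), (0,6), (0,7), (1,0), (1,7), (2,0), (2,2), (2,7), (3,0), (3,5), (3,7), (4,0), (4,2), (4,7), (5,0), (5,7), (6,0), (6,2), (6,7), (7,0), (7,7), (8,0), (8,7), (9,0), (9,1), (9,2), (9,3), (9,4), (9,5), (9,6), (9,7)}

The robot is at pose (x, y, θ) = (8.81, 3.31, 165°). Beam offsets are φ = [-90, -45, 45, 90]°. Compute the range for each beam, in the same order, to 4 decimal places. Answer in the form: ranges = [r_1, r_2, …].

beam 1: φ=-90°, α=75°
  d=(0.2588,0.9659)  start (8,3)  tX=0.7341 tY=0.7143  stride 1/|dx|=3.8637 1/|dy|=1.0353
    cross y-line → (8,4), t=0.7143
    cross x-line → (9,4), t=0.7341 (wall)
  → r_1 = 0.7341
beam 2: φ=-45°, α=120°
  d=(-0.5000,0.8660)  start (8,3)  tX=1.6200 tY=0.7967  stride 1/|dx|=2.0000 1/|dy|=1.1547
    cross y-line → (8,4), t=0.7967
    cross x-line → (7,4), t=1.6200
    cross y-line → (7,5), t=1.9514
    cross y-line → (7,6), t=3.1061
    cross x-line → (6,6), t=3.6200
    cross y-line → (6,7), t=4.2608 (wall)
  → r_2 = 4.2608
beam 3: φ=45°, α=210°
  d=(-0.8660,-0.5000)  start (8,3)  tX=0.9353 tY=0.6200  stride 1/|dx|=1.1547 1/|dy|=2.0000
    cross y-line → (8,2), t=0.6200
    cross x-line → (7,2), t=0.9353
    cross x-line → (6,2), t=2.0900 (wall)
  → r_3 = 2.0900
beam 4: φ=90°, α=255°
  d=(-0.2588,-0.9659)  start (8,3)  tX=3.1296 tY=0.3209  stride 1/|dx|=3.8637 1/|dy|=1.0353
    cross y-line → (8,2), t=0.3209
    cross y-line → (8,1), t=1.3562
    cross y-line → (8,0), t=2.3915 (wall)
  → r_4 = 2.3915

ranges = [0.7341, 4.2608, 2.0900, 2.3915]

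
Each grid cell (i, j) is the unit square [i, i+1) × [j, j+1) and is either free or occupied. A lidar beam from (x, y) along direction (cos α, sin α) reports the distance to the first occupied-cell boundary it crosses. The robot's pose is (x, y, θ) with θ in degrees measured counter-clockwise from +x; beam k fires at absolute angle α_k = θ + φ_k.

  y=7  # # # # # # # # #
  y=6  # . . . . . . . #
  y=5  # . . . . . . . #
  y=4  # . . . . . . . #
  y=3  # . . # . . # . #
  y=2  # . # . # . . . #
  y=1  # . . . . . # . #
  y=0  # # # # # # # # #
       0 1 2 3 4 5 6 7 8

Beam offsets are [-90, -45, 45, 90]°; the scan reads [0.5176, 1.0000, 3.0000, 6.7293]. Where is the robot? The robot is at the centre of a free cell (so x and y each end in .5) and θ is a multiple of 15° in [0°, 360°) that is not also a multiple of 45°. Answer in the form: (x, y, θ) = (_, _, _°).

Candidates: 37 free-cell centres × 16 headings = 592 poses. Raycast each; keep the one whose scan matches to 4 dp.
  (2.5, 5.5, 150°): beam 1 = 1.7321 ≠ 0.5176 ✗
  (1.5, 6.5, 15°): beam 1 = 3.6235 ≠ 0.5176 ✗
  (7.5, 4.5, 30°): beam 1 = 1.0000 ≠ 0.5176 ✗
  (7.5, 4.5, 195°): beam 1 = 2.5882 ≠ 0.5176 ✗
  …
  (7.5, 5.5, 105°): r_1=0.5176, r_2=1.0000, r_3=3.0000, r_4=6.7293 — all match ✓
Only this pose fits every beam.

(x, y, θ) = (7.5, 5.5, 105°)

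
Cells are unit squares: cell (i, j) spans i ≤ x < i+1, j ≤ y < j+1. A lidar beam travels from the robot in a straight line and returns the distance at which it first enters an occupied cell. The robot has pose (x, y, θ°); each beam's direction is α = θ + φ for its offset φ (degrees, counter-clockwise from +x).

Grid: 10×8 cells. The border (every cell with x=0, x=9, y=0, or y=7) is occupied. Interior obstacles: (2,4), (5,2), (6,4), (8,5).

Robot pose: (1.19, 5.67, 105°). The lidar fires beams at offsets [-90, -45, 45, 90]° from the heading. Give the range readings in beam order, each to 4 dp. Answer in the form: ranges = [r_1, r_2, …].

beam 1: φ=-90°, α=15°
  d=(0.9659,0.2588)  start (1,5)  tX=0.8386 tY=1.2750  stride 1/|dx|=1.0353 1/|dy|=3.8637
    cross x-line → (2,5), t=0.8386
    cross y-line → (2,6), t=1.2750
    cross x-line → (3,6), t=1.8738
    cross x-line → (4,6), t=2.9091
    cross x-line → (5,6), t=3.9444
    cross x-line → (6,6), t=4.9797
    cross y-line → (6,7), t=5.1387 (wall)
  → r_1 = 5.1387
beam 2: φ=-45°, α=60°
  d=(0.5000,0.8660)  start (1,5)  tX=1.6200 tY=0.3811  stride 1/|dx|=2.0000 1/|dy|=1.1547
    cross y-line → (1,6), t=0.3811
    cross y-line → (1,7), t=1.5358 (wall)
  → r_2 = 1.5358
beam 3: φ=45°, α=150°
  d=(-0.8660,0.5000)  start (1,5)  tX=0.2194 tY=0.6600  stride 1/|dx|=1.1547 1/|dy|=2.0000
    cross x-line → (0,5), t=0.2194 (wall)
  → r_3 = 0.2194
beam 4: φ=90°, α=195°
  d=(-0.9659,-0.2588)  start (1,5)  tX=0.1967 tY=2.5887  stride 1/|dx|=1.0353 1/|dy|=3.8637
    cross x-line → (0,5), t=0.1967 (wall)
  → r_4 = 0.1967

ranges = [5.1387, 1.5358, 0.2194, 0.1967]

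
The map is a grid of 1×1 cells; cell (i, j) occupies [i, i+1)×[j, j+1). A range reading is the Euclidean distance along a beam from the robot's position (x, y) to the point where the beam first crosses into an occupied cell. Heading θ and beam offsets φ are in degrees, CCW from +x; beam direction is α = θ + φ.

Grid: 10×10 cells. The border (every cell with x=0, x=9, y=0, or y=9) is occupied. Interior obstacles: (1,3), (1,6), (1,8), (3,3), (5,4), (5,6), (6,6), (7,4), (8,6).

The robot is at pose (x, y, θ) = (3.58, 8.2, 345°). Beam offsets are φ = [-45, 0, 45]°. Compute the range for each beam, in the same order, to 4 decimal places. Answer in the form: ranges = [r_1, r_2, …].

beam 1: φ=-45°, α=300°
  cosα=0.5000 sinα=-0.8660 | (3,8) | tMaxX 0.8400 tMaxY 0.2309 | tΔX 2.0000 tΔY 1.1547
    t=0.2309 [y] (3,7)
    t=0.8400 [x] (4,7)
    t=1.3856 [y] (4,6)
    t=2.5403 [y] (4,5)
    t=2.8400 [x] (5,5)
    t=3.6950 [y] (5,4) — stop
  → r_1 = 3.6950
beam 2: φ=0°, α=345°
  cosα=0.9659 sinα=-0.2588 | (3,8) | tMaxX 0.4348 tMaxY 0.7727 | tΔX 1.0353 tΔY 3.8637
    t=0.4348 [x] (4,8)
    t=0.7727 [y] (4,7)
    t=1.4701 [x] (5,7)
    t=2.5054 [x] (6,7)
    t=3.5406 [x] (7,7)
    t=4.5759 [x] (8,7)
    t=4.6364 [y] (8,6) — stop
  → r_2 = 4.6364
beam 3: φ=45°, α=30°
  cosα=0.8660 sinα=0.5000 | (3,8) | tMaxX 0.4850 tMaxY 1.6000 | tΔX 1.1547 tΔY 2.0000
    t=0.4850 [x] (4,8)
    t=1.6000 [y] (4,9) — stop
  → r_3 = 1.6000

ranges = [3.6950, 4.6364, 1.6000]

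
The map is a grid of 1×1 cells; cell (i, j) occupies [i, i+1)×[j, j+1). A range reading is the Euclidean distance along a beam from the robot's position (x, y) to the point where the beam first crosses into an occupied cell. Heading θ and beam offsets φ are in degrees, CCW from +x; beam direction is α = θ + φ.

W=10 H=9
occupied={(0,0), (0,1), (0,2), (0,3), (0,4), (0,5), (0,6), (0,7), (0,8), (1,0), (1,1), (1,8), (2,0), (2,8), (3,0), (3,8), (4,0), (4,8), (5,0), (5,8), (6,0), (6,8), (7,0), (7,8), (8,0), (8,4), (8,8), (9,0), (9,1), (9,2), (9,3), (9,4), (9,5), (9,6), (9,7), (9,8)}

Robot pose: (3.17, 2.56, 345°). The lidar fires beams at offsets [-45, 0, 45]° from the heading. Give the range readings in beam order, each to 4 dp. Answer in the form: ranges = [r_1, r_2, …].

ranges = [1.8013, 6.0274, 6.7319]

beam 1: φ=-45°, α=300°
  direction (0.5000, -0.8660); cell (3,2); t to first gridline: x 1.6600, y 0.6466 (then +2.0000 / +1.1547)
    (3,1) via y @ 0.6466
    (4,1) via x @ 1.6600
    (4,0) via y @ 1.8013  # hit
  → r_1 = 1.8013
beam 2: φ=0°, α=345°
  direction (0.9659, -0.2588); cell (3,2); t to first gridline: x 0.8593, y 2.1637 (then +1.0353 / +3.8637)
    (4,2) via x @ 0.8593
    (5,2) via x @ 1.8946
    (5,1) via y @ 2.1637
    (6,1) via x @ 2.9298
    (7,1) via x @ 3.9651
    (8,1) via x @ 5.0004
    (8,0) via y @ 6.0274  # hit
  → r_2 = 6.0274
beam 3: φ=45°, α=30°
  direction (0.8660, 0.5000); cell (3,2); t to first gridline: x 0.9584, y 0.8800 (then +1.1547 / +2.0000)
    (3,3) via y @ 0.8800
    (4,3) via x @ 0.9584
    (5,3) via x @ 2.1131
    (5,4) via y @ 2.8800
    (6,4) via x @ 3.2678
    (7,4) via x @ 4.4225
    (7,5) via y @ 4.8800
    (8,5) via x @ 5.5772
    (9,5) via x @ 6.7319  # hit
  → r_3 = 6.7319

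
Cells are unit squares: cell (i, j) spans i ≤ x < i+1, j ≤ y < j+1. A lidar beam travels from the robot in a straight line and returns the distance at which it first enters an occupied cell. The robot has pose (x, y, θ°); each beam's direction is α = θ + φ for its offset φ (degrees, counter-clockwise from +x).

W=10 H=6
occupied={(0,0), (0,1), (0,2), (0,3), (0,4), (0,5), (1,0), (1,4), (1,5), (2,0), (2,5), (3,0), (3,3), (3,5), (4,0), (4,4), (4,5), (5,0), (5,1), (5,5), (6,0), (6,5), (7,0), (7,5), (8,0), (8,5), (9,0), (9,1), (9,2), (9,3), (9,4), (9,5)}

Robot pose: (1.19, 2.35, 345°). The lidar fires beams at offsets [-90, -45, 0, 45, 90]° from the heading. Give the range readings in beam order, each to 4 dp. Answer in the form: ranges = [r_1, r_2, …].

ranges = [0.7341, 1.5588, 3.9444, 2.0900, 1.7082]

beam 1: φ=-90°, α=255°
  d=(-0.2588,-0.9659)  start (1,2)  tX=0.7341 tY=0.3623  stride 1/|dx|=3.8637 1/|dy|=1.0353
    cross y-line → (1,1), t=0.3623
    cross x-line → (0,1), t=0.7341 (wall)
  → r_1 = 0.7341
beam 2: φ=-45°, α=300°
  d=(0.5000,-0.8660)  start (1,2)  tX=1.6200 tY=0.4041  stride 1/|dx|=2.0000 1/|dy|=1.1547
    cross y-line → (1,1), t=0.4041
    cross y-line → (1,0), t=1.5588 (wall)
  → r_2 = 1.5588
beam 3: φ=0°, α=345°
  d=(0.9659,-0.2588)  start (1,2)  tX=0.8386 tY=1.3523  stride 1/|dx|=1.0353 1/|dy|=3.8637
    cross x-line → (2,2), t=0.8386
    cross y-line → (2,1), t=1.3523
    cross x-line → (3,1), t=1.8738
    cross x-line → (4,1), t=2.9091
    cross x-line → (5,1), t=3.9444 (wall)
  → r_3 = 3.9444
beam 4: φ=45°, α=30°
  d=(0.8660,0.5000)  start (1,2)  tX=0.9353 tY=1.3000  stride 1/|dx|=1.1547 1/|dy|=2.0000
    cross x-line → (2,2), t=0.9353
    cross y-line → (2,3), t=1.3000
    cross x-line → (3,3), t=2.0900 (wall)
  → r_4 = 2.0900
beam 5: φ=90°, α=75°
  d=(0.2588,0.9659)  start (1,2)  tX=3.1296 tY=0.6729  stride 1/|dx|=3.8637 1/|dy|=1.0353
    cross y-line → (1,3), t=0.6729
    cross y-line → (1,4), t=1.7082 (wall)
  → r_5 = 1.7082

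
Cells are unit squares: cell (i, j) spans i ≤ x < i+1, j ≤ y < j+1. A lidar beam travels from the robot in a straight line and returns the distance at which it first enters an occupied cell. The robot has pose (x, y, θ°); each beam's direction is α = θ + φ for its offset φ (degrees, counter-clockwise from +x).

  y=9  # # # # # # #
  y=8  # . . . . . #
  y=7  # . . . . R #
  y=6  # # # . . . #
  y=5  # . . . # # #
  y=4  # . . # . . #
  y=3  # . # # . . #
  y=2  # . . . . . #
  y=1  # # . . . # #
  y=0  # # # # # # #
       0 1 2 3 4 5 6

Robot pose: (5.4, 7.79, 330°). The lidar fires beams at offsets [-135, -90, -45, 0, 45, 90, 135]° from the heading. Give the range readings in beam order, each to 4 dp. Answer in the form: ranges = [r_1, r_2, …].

beam 1: φ=-135°, α=195°
  direction (-0.9659, -0.2588); cell (5,7); t to first gridline: x 0.4141, y 3.0523 (then +1.0353 / +3.8637)
    (4,7) via x @ 0.4141
    (3,7) via x @ 1.4494
    (2,7) via x @ 2.4847
    (2,6) via y @ 3.0523  # hit
  → r_1 = 3.0523
beam 2: φ=-90°, α=240°
  direction (-0.5000, -0.8660); cell (5,7); t to first gridline: x 0.8000, y 0.9122 (then +2.0000 / +1.1547)
    (4,7) via x @ 0.8000
    (4,6) via y @ 0.9122
    (4,5) via y @ 2.0669  # hit
  → r_2 = 2.0669
beam 3: φ=-45°, α=285°
  direction (0.2588, -0.9659); cell (5,7); t to first gridline: x 2.3182, y 0.8179 (then +3.8637 / +1.0353)
    (5,6) via y @ 0.8179
    (5,5) via y @ 1.8531  # hit
  → r_3 = 1.8531
beam 4: φ=0°, α=330°
  direction (0.8660, -0.5000); cell (5,7); t to first gridline: x 0.6928, y 1.5800 (then +1.1547 / +2.0000)
    (6,7) via x @ 0.6928  # hit
  → r_4 = 0.6928
beam 5: φ=45°, α=15°
  direction (0.9659, 0.2588); cell (5,7); t to first gridline: x 0.6212, y 0.8114 (then +1.0353 / +3.8637)
    (6,7) via x @ 0.6212  # hit
  → r_5 = 0.6212
beam 6: φ=90°, α=60°
  direction (0.5000, 0.8660); cell (5,7); t to first gridline: x 1.2000, y 0.2425 (then +2.0000 / +1.1547)
    (5,8) via y @ 0.2425
    (6,8) via x @ 1.2000  # hit
  → r_6 = 1.2000
beam 7: φ=135°, α=105°
  direction (-0.2588, 0.9659); cell (5,7); t to first gridline: x 1.5455, y 0.2174 (then +3.8637 / +1.0353)
    (5,8) via y @ 0.2174
    (5,9) via y @ 1.2527  # hit
  → r_7 = 1.2527

ranges = [3.0523, 2.0669, 1.8531, 0.6928, 0.6212, 1.2000, 1.2527]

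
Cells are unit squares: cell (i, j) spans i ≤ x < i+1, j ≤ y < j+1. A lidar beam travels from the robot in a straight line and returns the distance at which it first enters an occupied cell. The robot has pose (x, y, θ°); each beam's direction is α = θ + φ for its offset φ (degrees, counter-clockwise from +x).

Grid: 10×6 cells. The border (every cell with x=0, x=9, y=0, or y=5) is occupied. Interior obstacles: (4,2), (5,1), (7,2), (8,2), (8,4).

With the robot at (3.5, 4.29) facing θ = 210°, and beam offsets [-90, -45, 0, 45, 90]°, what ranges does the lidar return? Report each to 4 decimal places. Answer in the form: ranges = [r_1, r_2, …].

beam 1: φ=-90°, α=120°
  direction (-0.5000, 0.8660); cell (3,4); t to first gridline: x 1.0000, y 0.8198 (then +2.0000 / +1.1547)
    (3,5) via y @ 0.8198  # hit
  → r_1 = 0.8198
beam 2: φ=-45°, α=165°
  direction (-0.9659, 0.2588); cell (3,4); t to first gridline: x 0.5176, y 2.7432 (then +1.0353 / +3.8637)
    (2,4) via x @ 0.5176
    (1,4) via x @ 1.5529
    (0,4) via x @ 2.5882  # hit
  → r_2 = 2.5882
beam 3: φ=0°, α=210°
  direction (-0.8660, -0.5000); cell (3,4); t to first gridline: x 0.5774, y 0.5800 (then +1.1547 / +2.0000)
    (2,4) via x @ 0.5774
    (2,3) via y @ 0.5800
    (1,3) via x @ 1.7321
    (1,2) via y @ 2.5800
    (0,2) via x @ 2.8868  # hit
  → r_3 = 2.8868
beam 4: φ=45°, α=255°
  direction (-0.2588, -0.9659); cell (3,4); t to first gridline: x 1.9319, y 0.3002 (then +3.8637 / +1.0353)
    (3,3) via y @ 0.3002
    (3,2) via y @ 1.3355
    (2,2) via x @ 1.9319
    (2,1) via y @ 2.3708
    (2,0) via y @ 3.4061  # hit
  → r_4 = 3.4061
beam 5: φ=90°, α=300°
  direction (0.5000, -0.8660); cell (3,4); t to first gridline: x 1.0000, y 0.3349 (then +2.0000 / +1.1547)
    (3,3) via y @ 0.3349
    (4,3) via x @ 1.0000
    (4,2) via y @ 1.4896  # hit
  → r_5 = 1.4896

ranges = [0.8198, 2.5882, 2.8868, 3.4061, 1.4896]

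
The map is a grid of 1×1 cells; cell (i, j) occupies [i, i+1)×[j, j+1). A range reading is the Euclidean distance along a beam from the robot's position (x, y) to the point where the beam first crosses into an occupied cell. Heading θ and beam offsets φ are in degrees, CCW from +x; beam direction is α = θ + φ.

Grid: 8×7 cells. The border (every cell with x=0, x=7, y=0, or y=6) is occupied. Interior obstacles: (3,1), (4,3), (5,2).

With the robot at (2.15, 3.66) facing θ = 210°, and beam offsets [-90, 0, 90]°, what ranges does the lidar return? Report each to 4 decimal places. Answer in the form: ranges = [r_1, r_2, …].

beam 1: φ=-90°, α=120°
  d=(-0.5000,0.8660)  start (2,3)  tX=0.3000 tY=0.3926  stride 1/|dx|=2.0000 1/|dy|=1.1547
    cross x-line → (1,3), t=0.3000
    cross y-line → (1,4), t=0.3926
    cross y-line → (1,5), t=1.5473
    cross x-line → (0,5), t=2.3000 (wall)
  → r_1 = 2.3000
beam 2: φ=0°, α=210°
  d=(-0.8660,-0.5000)  start (2,3)  tX=0.1732 tY=1.3200  stride 1/|dx|=1.1547 1/|dy|=2.0000
    cross x-line → (1,3), t=0.1732
    cross y-line → (1,2), t=1.3200
    cross x-line → (0,2), t=1.3279 (wall)
  → r_2 = 1.3279
beam 3: φ=90°, α=300°
  d=(0.5000,-0.8660)  start (2,3)  tX=1.7000 tY=0.7621  stride 1/|dx|=2.0000 1/|dy|=1.1547
    cross y-line → (2,2), t=0.7621
    cross x-line → (3,2), t=1.7000
    cross y-line → (3,1), t=1.9168 (wall)
  → r_3 = 1.9168

ranges = [2.3000, 1.3279, 1.9168]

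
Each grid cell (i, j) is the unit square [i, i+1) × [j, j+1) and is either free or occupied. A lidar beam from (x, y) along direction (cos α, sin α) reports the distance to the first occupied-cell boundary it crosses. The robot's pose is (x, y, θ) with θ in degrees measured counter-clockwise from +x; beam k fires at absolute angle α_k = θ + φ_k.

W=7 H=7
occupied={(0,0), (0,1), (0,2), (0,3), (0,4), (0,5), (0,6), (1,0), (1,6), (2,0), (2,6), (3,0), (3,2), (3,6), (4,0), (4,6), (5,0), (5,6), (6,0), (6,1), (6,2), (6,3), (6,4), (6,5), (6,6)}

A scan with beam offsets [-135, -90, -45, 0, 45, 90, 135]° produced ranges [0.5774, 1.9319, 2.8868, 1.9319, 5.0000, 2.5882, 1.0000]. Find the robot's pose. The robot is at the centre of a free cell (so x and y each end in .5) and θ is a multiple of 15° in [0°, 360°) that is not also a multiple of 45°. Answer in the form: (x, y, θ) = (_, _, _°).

(x, y, θ) = (1.5, 3.5, 345°)

Candidates: 24 free-cell centres × 16 headings = 384 poses. Raycast each; keep the one whose scan matches to 4 dp.
  (1.5, 1.5, 75°): beam 3 = 1.7321 ≠ 2.8868 ✗
  (1.5, 3.5, 300°): beam 1 = 0.5176 ≠ 0.5774 ✗
  (1.5, 1.5, 165°): beam 1 = 1.7321 ≠ 0.5774 ✗
  (3.5, 4.5, 285°): beam 1 = 2.8868 ≠ 0.5774 ✗
  …
  (1.5, 3.5, 345°): r_1=0.5774, r_2=1.9319, r_3=2.8868, r_4=1.9319, r_5=5.0000, r_6=2.5882, r_7=1.0000 — all match ✓
No second candidate reproduces the full scan.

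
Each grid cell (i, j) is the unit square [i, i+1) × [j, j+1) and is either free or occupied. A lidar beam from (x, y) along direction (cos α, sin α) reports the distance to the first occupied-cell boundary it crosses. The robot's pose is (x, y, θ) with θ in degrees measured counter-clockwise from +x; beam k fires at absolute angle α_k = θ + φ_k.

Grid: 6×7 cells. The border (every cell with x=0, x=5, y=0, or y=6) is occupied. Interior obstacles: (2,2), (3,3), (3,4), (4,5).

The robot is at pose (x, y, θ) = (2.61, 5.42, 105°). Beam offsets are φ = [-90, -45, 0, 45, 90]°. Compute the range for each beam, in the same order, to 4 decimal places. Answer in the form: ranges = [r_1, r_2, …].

beam 1: φ=-90°, α=15°
  dir = (cos 15°, sin 15°) = (0.9659, 0.2588); from cell (2,5)
  next x-line at t=0.4038, next y-line at t=2.2409; Δt_x=1.0353, Δt_y=3.8637
    x: enter (3,5) at t=0.4038
    x: enter (4,5) at t=1.4390 ← occupied
  → r_1 = 1.4390
beam 2: φ=-45°, α=60°
  dir = (cos 60°, sin 60°) = (0.5000, 0.8660); from cell (2,5)
  next x-line at t=0.7800, next y-line at t=0.6697; Δt_x=2.0000, Δt_y=1.1547
    y: enter (2,6) at t=0.6697 ← occupied
  → r_2 = 0.6697
beam 3: φ=0°, α=105°
  dir = (cos 105°, sin 105°) = (-0.2588, 0.9659); from cell (2,5)
  next x-line at t=2.3569, next y-line at t=0.6005; Δt_x=3.8637, Δt_y=1.0353
    y: enter (2,6) at t=0.6005 ← occupied
  → r_3 = 0.6005
beam 4: φ=45°, α=150°
  dir = (cos 150°, sin 150°) = (-0.8660, 0.5000); from cell (2,5)
  next x-line at t=0.7044, next y-line at t=1.1600; Δt_x=1.1547, Δt_y=2.0000
    x: enter (1,5) at t=0.7044
    y: enter (1,6) at t=1.1600 ← occupied
  → r_4 = 1.1600
beam 5: φ=90°, α=195°
  dir = (cos 195°, sin 195°) = (-0.9659, -0.2588); from cell (2,5)
  next x-line at t=0.6315, next y-line at t=1.6228; Δt_x=1.0353, Δt_y=3.8637
    x: enter (1,5) at t=0.6315
    y: enter (1,4) at t=1.6228
    x: enter (0,4) at t=1.6668 ← occupied
  → r_5 = 1.6668

ranges = [1.4390, 0.6697, 0.6005, 1.1600, 1.6668]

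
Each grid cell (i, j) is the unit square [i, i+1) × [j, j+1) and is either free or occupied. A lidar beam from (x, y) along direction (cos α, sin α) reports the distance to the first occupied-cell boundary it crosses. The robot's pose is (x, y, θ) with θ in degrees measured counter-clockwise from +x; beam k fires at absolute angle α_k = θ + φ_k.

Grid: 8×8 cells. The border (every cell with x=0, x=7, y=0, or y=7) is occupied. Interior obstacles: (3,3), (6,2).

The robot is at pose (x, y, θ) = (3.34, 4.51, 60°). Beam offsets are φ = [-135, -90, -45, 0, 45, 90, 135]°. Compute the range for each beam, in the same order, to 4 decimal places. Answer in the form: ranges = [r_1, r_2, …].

ranges = [0.5280, 3.0715, 3.7891, 2.8752, 2.5778, 2.7020, 2.4225]

beam 1: φ=-135°, α=285°
  cosα=0.2588 sinα=-0.9659 | (3,4) | tMaxX 2.5500 tMaxY 0.5280 | tΔX 3.8637 tΔY 1.0353
    t=0.5280 [y] (3,3) — stop
  → r_1 = 0.5280
beam 2: φ=-90°, α=330°
  cosα=0.8660 sinα=-0.5000 | (3,4) | tMaxX 0.7621 tMaxY 1.0200 | tΔX 1.1547 tΔY 2.0000
    t=0.7621 [x] (4,4)
    t=1.0200 [y] (4,3)
    t=1.9168 [x] (5,3)
    t=3.0200 [y] (5,2)
    t=3.0715 [x] (6,2) — stop
  → r_2 = 3.0715
beam 3: φ=-45°, α=15°
  cosα=0.9659 sinα=0.2588 | (3,4) | tMaxX 0.6833 tMaxY 1.8932 | tΔX 1.0353 tΔY 3.8637
    t=0.6833 [x] (4,4)
    t=1.7186 [x] (5,4)
    t=1.8932 [y] (5,5)
    t=2.7538 [x] (6,5)
    t=3.7891 [x] (7,5) — stop
  → r_3 = 3.7891
beam 4: φ=0°, α=60°
  cosα=0.5000 sinα=0.8660 | (3,4) | tMaxX 1.3200 tMaxY 0.5658 | tΔX 2.0000 tΔY 1.1547
    t=0.5658 [y] (3,5)
    t=1.3200 [x] (4,5)
    t=1.7205 [y] (4,6)
    t=2.8752 [y] (4,7) — stop
  → r_4 = 2.8752
beam 5: φ=45°, α=105°
  cosα=-0.2588 sinα=0.9659 | (3,4) | tMaxX 1.3137 tMaxY 0.5073 | tΔX 3.8637 tΔY 1.0353
    t=0.5073 [y] (3,5)
    t=1.3137 [x] (2,5)
    t=1.5426 [y] (2,6)
    t=2.5778 [y] (2,7) — stop
  → r_5 = 2.5778
beam 6: φ=90°, α=150°
  cosα=-0.8660 sinα=0.5000 | (3,4) | tMaxX 0.3926 tMaxY 0.9800 | tΔX 1.1547 tΔY 2.0000
    t=0.3926 [x] (2,4)
    t=0.9800 [y] (2,5)
    t=1.5473 [x] (1,5)
    t=2.7020 [x] (0,5) — stop
  → r_6 = 2.7020
beam 7: φ=135°, α=195°
  cosα=-0.9659 sinα=-0.2588 | (3,4) | tMaxX 0.3520 tMaxY 1.9705 | tΔX 1.0353 tΔY 3.8637
    t=0.3520 [x] (2,4)
    t=1.3873 [x] (1,4)
    t=1.9705 [y] (1,3)
    t=2.4225 [x] (0,3) — stop
  → r_7 = 2.4225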